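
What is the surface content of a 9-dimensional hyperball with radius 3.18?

|∂B_9(3.18)| ≈ 310440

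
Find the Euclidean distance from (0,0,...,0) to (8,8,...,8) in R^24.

The space diagonal of an n-cube of side s is s√n. Here 8·√24 ≈ 39.1918.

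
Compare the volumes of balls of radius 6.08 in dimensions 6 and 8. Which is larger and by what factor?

V_6(6.08) ≈ 261048, V_8(6.08) ≈ 7.57909e+06. The 8-ball is larger by a factor of 29.03.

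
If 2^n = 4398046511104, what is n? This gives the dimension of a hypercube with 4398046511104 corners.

Since 2^n = 4398046511104, we have n = 42.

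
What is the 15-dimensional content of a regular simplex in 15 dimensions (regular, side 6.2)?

V_15 = √(16) · 6.2^15 / (15! · 2^(15/2)) ≈ 0.012993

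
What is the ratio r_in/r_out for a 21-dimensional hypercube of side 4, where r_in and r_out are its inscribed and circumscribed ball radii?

Ratio = (s/2)/(s√21/2) = 21^(-1/2) ≈ 0.218218.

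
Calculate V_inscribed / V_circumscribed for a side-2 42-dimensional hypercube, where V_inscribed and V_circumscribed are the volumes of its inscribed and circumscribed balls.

V_in/V_out = n^(-n/2) = 42^(-42/2) ≈ 8.1614e-35.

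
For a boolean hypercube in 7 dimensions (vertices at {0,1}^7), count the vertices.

Number of vertices = 2^7 = 128.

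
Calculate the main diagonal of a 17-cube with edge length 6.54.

||(6.54,6.54,...,6.54)|| = √(17)·6.54 ≈ 26.9651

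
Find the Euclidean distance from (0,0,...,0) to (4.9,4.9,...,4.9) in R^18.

Diagonal = √18 · 4.9 ≈ 20.7889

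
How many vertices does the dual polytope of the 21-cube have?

Number of vertices = 2n = 42.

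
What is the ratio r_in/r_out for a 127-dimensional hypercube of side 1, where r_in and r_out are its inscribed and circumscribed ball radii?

Ratio = (s/2)/(s√127/2) = 127^(-1/2) ≈ 0.0887357.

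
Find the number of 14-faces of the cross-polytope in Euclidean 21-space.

An n-cross-polytope has 2^(k+1)·C(n,k+1) k-faces. Here 2^15·C(21,15) = 32768·54264 = 1778122752.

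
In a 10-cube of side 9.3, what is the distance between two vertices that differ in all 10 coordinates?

||(9.3,9.3,...,9.3)|| = √(10)·9.3 ≈ 29.4092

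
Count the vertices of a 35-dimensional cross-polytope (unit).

An n-cross-polytope has 2n vertices; here n = 35, giving 70.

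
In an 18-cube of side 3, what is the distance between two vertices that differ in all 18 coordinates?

||(3,3,...,3)|| = √(18)·3 ≈ 12.7279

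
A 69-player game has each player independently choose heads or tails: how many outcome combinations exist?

An n-cube has 2^n vertices; for n = 69 that is 2^69 = 590295810358705651712.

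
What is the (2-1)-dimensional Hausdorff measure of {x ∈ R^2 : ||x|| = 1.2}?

|∂B_2(1.2)| = 2πr = 2π·1.2 ≈ 7.53982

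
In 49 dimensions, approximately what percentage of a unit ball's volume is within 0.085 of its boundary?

1 - (1-0.085)^49 ≈ 0.987128 ≈ 98.71%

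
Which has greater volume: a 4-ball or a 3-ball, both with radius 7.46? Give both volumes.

V_4(7.46) ≈ 15283.6. V_3(7.46) ≈ 1739.02. The 4-ball is larger.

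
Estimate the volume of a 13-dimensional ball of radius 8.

V_13(8) = π^(13/2) · (8)^13 / Γ(13/2 + 1) = 70368744177664·π^6/135135 ≈ 5.00623e+11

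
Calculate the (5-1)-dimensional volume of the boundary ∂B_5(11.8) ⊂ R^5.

The surface area of an n-ball is 2π^(n/2) r^(n-1) / Γ(n/2). For n=5, r=11.8: 510266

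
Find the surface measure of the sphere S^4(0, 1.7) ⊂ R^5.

|∂B_5(1.7)| ≈ 219.818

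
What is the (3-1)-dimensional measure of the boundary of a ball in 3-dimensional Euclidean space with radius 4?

S = n·V_n(r)/r = 3·V_3(4)/4 (volume-to-surface relation), giving 4πr² = 4π·(4)² ≈ 201.062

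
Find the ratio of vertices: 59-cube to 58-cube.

The 59-cube has 2^59 = 576460752303423488 vertices. The 58-cube has 2^58 = 288230376151711744 vertices. Ratio: 576460752303423488/288230376151711744 = 2.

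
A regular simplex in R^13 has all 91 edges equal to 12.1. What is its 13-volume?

V = (12.1^13 / 13!) · √((13+1) / 2^13) ≈ 791.222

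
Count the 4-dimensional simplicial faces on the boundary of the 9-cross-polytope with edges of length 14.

f_4(9-orthoplex) = 2^5 · (9 choose 5) = 4032.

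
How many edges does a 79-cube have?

Number of 1-faces = C(79,1)·2^(79-1) = 79·302231454903657293676544 = 23876284937388926200446976.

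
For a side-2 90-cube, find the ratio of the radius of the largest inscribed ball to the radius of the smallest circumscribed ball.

r_in = 2/2 (half the side); r_out = 2√90/2 (half the diagonal). Ratio = 1/√90 ≈ 0.105409.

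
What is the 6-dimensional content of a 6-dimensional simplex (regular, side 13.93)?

For a regular n-simplex with edge a, V = (a^n / n!)·√((n+1)/2^n). With a=13.93, n=6: V ≈ 3356.09.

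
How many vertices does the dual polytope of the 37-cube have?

An n-cross-polytope has 2n vertices; here n = 37, giving 74.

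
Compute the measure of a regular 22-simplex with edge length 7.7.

V = (7.7^22 / 22!) · √((22+1) / 2^22) ≈ 6.63076e-05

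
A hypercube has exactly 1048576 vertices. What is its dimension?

Since 2^n = 1048576, we have n = 20.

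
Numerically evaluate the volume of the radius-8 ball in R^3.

V = 2048·π/3 ≈ 2144.66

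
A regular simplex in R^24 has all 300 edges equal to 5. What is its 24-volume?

V_24 = √(25) · 5^24 / (24! · 2^(24/2)) ≈ 1.17269e-10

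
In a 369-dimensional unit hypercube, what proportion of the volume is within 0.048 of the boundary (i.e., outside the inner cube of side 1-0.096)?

1 - (1 - 2·0.048)^369 = 1 - 0.904^369 ≈ 1 - 6.701e-17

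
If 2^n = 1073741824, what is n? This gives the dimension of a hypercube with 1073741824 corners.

2^n = 1073741824 ⇒ n = log_2(1073741824) = 30.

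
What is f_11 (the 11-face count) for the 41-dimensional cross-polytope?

f_11(41-orthoplex) = 2^12 · (41 choose 12) = 32352890552320.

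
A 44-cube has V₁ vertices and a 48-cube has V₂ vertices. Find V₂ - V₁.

V₁ = 2^44 = 17592186044416. V₂ = 2^48 = 281474976710656. V₂ - V₁ = 263882790666240.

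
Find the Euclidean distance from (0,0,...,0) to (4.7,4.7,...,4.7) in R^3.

||(4.7,4.7,...,4.7)|| = √(3)·4.7 ≈ 8.14064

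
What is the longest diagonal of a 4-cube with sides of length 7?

The space diagonal of an n-cube of side s is s√n. Here 7·√4 = 14.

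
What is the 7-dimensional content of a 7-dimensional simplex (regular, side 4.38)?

V = (4.38^7 / 7!) · √((7+1) / 2^7) ≈ 1.53401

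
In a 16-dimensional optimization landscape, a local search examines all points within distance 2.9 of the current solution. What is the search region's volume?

Volume = π^{16/2}·(2.9)^16/Γ(9) ≈ 5.88907e+06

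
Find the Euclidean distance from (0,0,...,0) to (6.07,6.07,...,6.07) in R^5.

||(6.07,6.07,...,6.07)|| = √(5)·6.07 ≈ 13.5729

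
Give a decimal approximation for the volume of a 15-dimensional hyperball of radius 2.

V = 8388608·π^7/2027025 ≈ 12499.1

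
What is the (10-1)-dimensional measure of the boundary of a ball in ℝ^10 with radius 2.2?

The surface area of an n-ball is 2π^(n/2) r^(n-1) / Γ(n/2). For n=10, r=2.2: 30787.3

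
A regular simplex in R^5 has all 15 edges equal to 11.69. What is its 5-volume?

V = (11.69^5 / 5!) · √((5+1) / 2^5) ≈ 787.756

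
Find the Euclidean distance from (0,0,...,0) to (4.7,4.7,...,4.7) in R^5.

d = √(4.7² + 4.7² + ... + 4.7²) [5 terms] = √(5·4.7²) = 4.7√5 ≈ 10.5095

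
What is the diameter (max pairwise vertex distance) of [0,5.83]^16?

Diagonal = √16 · 5.83 = 23.32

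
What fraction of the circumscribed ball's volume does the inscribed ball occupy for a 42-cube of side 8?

Volume scales as r^n, and r_in/r_out = 1/√42, giving (1/√42)^42 ≈ 8.1614e-35.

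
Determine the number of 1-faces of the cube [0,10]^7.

Choose 1 of 7 axes to span the face (C(7,1) = 7 ways), then fix each of the remaining 6 coordinates at one of its two extreme values (2^6 = 64 ways): 7·64 = 448.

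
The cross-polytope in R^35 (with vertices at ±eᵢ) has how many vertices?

Number of vertices = 2n = 70.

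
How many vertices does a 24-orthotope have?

Number of vertices = 2^24 = 16777216.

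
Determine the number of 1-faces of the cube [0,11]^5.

Number of 1-faces = C(5,1) · 2^(5-1) = 5 · 16 = 80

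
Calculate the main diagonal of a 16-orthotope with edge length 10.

The space diagonal of an n-cube of side s is s√n. Here 10·√16 = 40.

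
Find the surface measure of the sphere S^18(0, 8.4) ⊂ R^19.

S = n·V_n(r)/r = 19·V_19(8.4)/8.4 (volume-to-surface relation), giving 3.84032e+16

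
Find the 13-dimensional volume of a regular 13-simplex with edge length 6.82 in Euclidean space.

V = (6.82^13 / 13!) · √((13+1) / 2^13) ≈ 0.458443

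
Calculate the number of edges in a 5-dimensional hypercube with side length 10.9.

The 5-cube has n·2^(n-1) = 5·2^4 = 5·16 = 80 edges.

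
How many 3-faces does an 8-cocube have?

Number of 3-faces = 2^(3+1) · C(8,3+1) = 16 · 70 = 1120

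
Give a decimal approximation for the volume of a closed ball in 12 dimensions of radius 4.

V_12(4) = π^(12/2) · (4)^12 / Γ(12/2 + 1) = 1048576·π^6/45 ≈ 2.2402e+07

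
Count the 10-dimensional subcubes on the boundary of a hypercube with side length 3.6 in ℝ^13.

f_10(13-cube) = (13 choose 10) · 2^3 = 2288.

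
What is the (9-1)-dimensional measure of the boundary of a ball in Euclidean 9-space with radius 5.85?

|∂B_9(5.85)| ≈ 4.07199e+07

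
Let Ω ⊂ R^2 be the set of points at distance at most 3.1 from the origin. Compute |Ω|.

Volume = π^{2/2}·(3.1)^2/Γ(2) ≈ 30.1907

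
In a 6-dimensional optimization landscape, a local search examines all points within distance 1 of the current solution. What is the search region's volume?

The n-ball volume is π^(n/2)·r^n/Γ(n/2+1). With n=6, r=1: V = π^3/6 ≈ 5.16771.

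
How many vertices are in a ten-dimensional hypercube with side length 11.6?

Choose 0 of 10 axes to span the face (C(10,0) = 1 way), then fix each of the remaining 10 coordinates at one of its two extreme values (2^10 = 1024 ways): 1·1024 = 1024.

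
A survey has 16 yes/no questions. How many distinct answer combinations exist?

Each vertex is a binary string of length 16, so there are 2^16 = 65536.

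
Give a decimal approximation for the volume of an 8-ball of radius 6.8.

V_8(6.8) = π^(8/2) · (6.8)^8 / Γ(8/2 + 1) ≈ 1.85549e+07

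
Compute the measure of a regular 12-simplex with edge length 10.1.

For a regular n-simplex with edge a, V = (a^n / n!)·√((n+1)/2^n). With a=10.1, n=12: V ≈ 132.529.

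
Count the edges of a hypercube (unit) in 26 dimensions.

The 26-cube has n·2^(n-1) = 26·2^25 = 26·33554432 = 872415232 edges.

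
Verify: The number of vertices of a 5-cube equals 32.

True. The 5-cube has 2^5 = 32 vertices.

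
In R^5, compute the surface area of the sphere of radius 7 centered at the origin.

S = n·V_n(r)/r = 5·V_5(7)/7 (volume-to-surface relation), giving 19208·π^2/3 ≈ 63191.8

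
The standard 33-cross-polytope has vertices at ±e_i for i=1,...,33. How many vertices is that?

An n-cross-polytope has 2n vertices; here n = 33, giving 66.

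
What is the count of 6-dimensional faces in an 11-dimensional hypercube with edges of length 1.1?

An n-cube has C(n,k)·2^(n-k) k-faces. Here C(11,6)·2^5 = 462·32 = 14784.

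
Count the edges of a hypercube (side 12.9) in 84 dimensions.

An n-cube has n·2^(n-1) edges. With n = 84: 84·9671406556917033397649408 = 812398150781030805402550272.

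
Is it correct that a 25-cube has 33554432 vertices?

True. The 25-cube has 2^25 = 33554432 vertices.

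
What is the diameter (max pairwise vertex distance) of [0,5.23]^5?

d = √(5.23² + 5.23² + ... + 5.23²) [5 terms] = √(5·5.23²) = 5.23√5 ≈ 11.6946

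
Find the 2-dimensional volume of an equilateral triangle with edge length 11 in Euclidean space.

Area = (√3/4) · 11² = 52.3945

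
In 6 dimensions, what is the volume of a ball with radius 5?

V = 15625·π^3/6 ≈ 80745.5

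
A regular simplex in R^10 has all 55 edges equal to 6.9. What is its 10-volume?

Volume = 6.9^10 · √(11/2^10) / 10! ≈ 6.98673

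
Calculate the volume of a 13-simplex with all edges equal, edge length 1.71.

V_13 = √(14) · 1.71^13 / (13! · 2^(13/2)) ≈ 7.0964e-09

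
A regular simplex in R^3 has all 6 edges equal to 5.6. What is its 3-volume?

Volume = (√2/12) · 5.6³ = 20.6965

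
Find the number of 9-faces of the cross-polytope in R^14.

Each 9-face is the convex hull of 10 vertices, one chosen as ±e_i from each of 10 distinct axes: 2^10·C(14,10) = 1025024.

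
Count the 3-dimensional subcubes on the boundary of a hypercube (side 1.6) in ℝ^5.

Choose 3 of 5 axes to span the face (C(5,3) = 10 ways), then fix each of the remaining 2 coordinates at one of its two extreme values (2^2 = 4 ways): 10·4 = 40.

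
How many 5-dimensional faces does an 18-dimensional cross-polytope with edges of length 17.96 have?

Number of 5-faces = 2^(5+1) · C(18,5+1) = 64 · 18564 = 1188096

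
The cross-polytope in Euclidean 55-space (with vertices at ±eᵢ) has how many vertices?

An n-cross-polytope has 2n vertices; here n = 55, giving 110.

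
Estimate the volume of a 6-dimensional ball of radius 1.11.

V_6(1.11) = π^(6/2) · (1.11)^6 / Γ(6/2 + 1) ≈ 9.66577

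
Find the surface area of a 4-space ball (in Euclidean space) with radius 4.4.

S = n·V_n(r)/r = 4·V_4(4.4)/4.4 (volume-to-surface relation), giving 1681.46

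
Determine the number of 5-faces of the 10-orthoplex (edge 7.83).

An n-cross-polytope has 2^(k+1)·C(n,k+1) k-faces. Here 2^6·C(10,6) = 64·210 = 13440.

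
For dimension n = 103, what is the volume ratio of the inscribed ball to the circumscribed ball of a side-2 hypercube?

Volume scales as r^n, and r_in/r_out = 1/√103, giving (1/√103)^103 ≈ 2.18214e-104.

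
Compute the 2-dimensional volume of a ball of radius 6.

Volume = π^{2/2}·(6)^2/Γ(2) = 36·π ≈ 113.097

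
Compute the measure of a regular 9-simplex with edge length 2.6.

Volume = 2.6^9 · √(10/2^9) / 9! ≈ 0.00209104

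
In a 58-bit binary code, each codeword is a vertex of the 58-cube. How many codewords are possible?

The 58-cube has 2^58 = 288230376151711744 vertices.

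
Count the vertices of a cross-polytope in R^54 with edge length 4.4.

The 54-dimensional cross-polytope has 2n = 2·54 = 108 vertices.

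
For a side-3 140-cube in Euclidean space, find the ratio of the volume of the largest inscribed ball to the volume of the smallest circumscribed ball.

The radii are 3/2 and 3√140/2, so the volume ratio is (1/√140)^140 = 140^{-140/2} ≈ 5.90252e-151.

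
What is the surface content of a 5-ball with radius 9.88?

|∂B_5(9.88)| ≈ 250782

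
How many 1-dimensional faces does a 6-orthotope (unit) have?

Choose 1 of 6 axes to span the face (C(6,1) = 6 ways), then fix each of the remaining 5 coordinates at one of its two extreme values (2^5 = 32 ways): 6·32 = 192.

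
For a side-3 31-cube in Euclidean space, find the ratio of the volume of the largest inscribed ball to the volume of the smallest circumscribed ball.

V_in / V_out = (r_in/r_out)^31 = (1/√31)^31 = 31^(-31/2) ≈ 7.65409e-24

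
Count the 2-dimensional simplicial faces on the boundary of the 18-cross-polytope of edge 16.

Number of 2-faces = 2^(2+1) · C(18,2+1) = 8 · 816 = 6528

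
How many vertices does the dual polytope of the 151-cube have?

The vertices are ±e_1, ..., ±e_151, so there are 2·151 = 302.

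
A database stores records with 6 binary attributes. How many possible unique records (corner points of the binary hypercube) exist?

Each vertex is a binary string of length 6, so there are 2^6 = 64.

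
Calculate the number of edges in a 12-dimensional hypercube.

The 12-cube has n·2^(n-1) = 12·2^11 = 12·2048 = 24576 edges.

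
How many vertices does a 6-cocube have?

Number of 0-faces = 2^(0+1) · C(6,0+1) = 2 · 6 = 12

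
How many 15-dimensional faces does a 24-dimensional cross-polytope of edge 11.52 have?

An n-cross-polytope has 2^(k+1)·C(n,k+1) k-faces. Here 2^16·C(24,16) = 65536·735471 = 48199827456.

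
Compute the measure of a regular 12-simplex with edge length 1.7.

V_12 = √(13) · 1.7^12 / (12! · 2^(12/2)) ≈ 6.85239e-08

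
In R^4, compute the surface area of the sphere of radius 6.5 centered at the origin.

S = n·V_n(r)/r = 4·V_4(6.5)/6.5 (volume-to-surface relation), giving 2197·π^2/4 ≈ 5420.88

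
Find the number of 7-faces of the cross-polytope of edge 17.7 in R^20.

Number of 7-faces = 2^(7+1) · C(20,7+1) = 256 · 125970 = 32248320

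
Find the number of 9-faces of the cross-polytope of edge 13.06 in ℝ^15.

An n-cross-polytope has 2^(k+1)·C(n,k+1) k-faces. Here 2^10·C(15,10) = 1024·3003 = 3075072.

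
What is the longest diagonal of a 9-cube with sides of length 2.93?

The space diagonal of an n-cube of side s is s√n. Here 2.93·√9 = 8.79.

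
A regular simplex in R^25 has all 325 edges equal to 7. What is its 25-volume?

For a regular n-simplex with edge a, V = (a^n / n!)·√((n+1)/2^n). With a=7, n=25: V ≈ 7.61057e-08.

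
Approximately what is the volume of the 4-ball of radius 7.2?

Volume = π^{4/2}·(7.2)^4/Γ(3) ≈ 13261.7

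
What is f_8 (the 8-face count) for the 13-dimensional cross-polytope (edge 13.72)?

Number of 8-faces = 2^(8+1) · C(13,8+1) = 512 · 715 = 366080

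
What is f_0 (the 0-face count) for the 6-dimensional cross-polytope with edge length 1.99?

f_0(6-orthoplex) = 2^1 · (6 choose 1) = 12.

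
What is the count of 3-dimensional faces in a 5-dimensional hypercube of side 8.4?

Choose 3 of 5 axes to span the face (C(5,3) = 10 ways), then fix each of the remaining 2 coordinates at one of its two extreme values (2^2 = 4 ways): 10·4 = 40.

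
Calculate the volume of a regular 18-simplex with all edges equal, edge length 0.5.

V_18 = √(19) · 0.5^18 / (18! · 2^(18/2)) ≈ 5.07254e-24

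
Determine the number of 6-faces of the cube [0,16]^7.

Number of 6-faces = C(7,6) · 2^(7-6) = 7 · 2 = 14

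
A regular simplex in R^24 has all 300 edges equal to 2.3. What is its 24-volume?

For a regular n-simplex with edge a, V = (a^n / n!)·√((n+1)/2^n). With a=2.3, n=24: V ≈ 9.44871e-19.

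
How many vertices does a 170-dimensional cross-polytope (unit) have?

The vertices are ±e_1, ..., ±e_170, so there are 2·170 = 340.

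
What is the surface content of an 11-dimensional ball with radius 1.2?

The surface area of an n-ball is 2π^(n/2) r^(n-1) / Γ(n/2). For n=11, r=1.2: 128.325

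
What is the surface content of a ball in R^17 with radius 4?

S = n·V_n(r)/r = 17·V_17(4)/4 (volume-to-surface relation), giving 2199023255552·π^8/2027025 ≈ 1.02937e+10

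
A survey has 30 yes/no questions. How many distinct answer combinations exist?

The 30-cube has 2^30 = 1073741824 vertices.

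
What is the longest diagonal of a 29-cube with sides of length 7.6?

Diagonal = √29 · 7.6 ≈ 40.9273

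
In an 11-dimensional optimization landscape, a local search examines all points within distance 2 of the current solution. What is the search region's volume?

The n-ball volume is π^(n/2)·r^n/Γ(n/2+1). With n=11, r=2: V = 131072·π^5/10395 ≈ 3858.64.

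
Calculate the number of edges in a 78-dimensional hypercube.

Each of the 2^78 = 302231454903657293676544 vertices has degree 78; total edges = 78·2^78/2 = 11787026741242634453385216.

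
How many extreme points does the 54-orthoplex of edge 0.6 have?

An n-cross-polytope has 2n vertices; here n = 54, giving 108.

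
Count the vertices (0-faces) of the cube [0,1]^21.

Number of vertices = 2^21 = 2097152.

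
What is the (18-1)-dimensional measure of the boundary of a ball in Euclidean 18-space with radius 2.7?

|∂B_18(2.7)| ≈ 3.18451e+07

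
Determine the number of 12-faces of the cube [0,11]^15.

f_12(15-cube) = (15 choose 12) · 2^3 = 3640.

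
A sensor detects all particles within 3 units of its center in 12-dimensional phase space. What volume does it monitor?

The n-ball volume is π^(n/2)·r^n/Γ(n/2+1). With n=12, r=3: V = 59049·π^6/80 ≈ 709613.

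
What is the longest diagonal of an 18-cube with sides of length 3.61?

||(3.61,3.61,...,3.61)|| = √(18)·3.61 ≈ 15.3159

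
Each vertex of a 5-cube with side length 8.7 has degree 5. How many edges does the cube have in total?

The 5-cube has n·2^(n-1) = 5·2^4 = 5·16 = 80 edges.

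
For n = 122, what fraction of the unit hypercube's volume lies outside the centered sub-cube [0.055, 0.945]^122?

1 - (1 - 2·0.055)^122 = 1 - 0.89^122 ≈ 0.9999993308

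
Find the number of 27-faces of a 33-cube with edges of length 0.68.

An n-cube has C(n,k)·2^(n-k) k-faces. Here C(33,27)·2^6 = 1107568·64 = 70884352.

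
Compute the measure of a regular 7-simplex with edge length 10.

V = (10^7 / 7!) · √((7+1) / 2^7) ≈ 496.032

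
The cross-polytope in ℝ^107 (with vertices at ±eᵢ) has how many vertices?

The 107-dimensional cross-polytope has 2n = 2·107 = 214 vertices.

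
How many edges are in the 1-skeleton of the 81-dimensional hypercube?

Number of 1-faces = C(81,1)·2^(81-1) = 81·1208925819614629174706176 = 97922991388784963151200256.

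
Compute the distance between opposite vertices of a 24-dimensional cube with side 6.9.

d = √(6.9² + 6.9² + ... + 6.9²) [24 terms] = √(24·6.9²) = 6.9√24 ≈ 33.803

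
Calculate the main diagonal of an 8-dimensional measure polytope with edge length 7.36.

The space diagonal of an n-cube of side s is s√n. Here 7.36·√8 ≈ 20.8172.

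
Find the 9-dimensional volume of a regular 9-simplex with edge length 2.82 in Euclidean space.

V_9 = √(10) · 2.82^9 / (9! · 2^(9/2)) ≈ 0.00434354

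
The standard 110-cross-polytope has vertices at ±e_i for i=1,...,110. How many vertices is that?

An n-cross-polytope has 2n vertices; here n = 110, giving 220.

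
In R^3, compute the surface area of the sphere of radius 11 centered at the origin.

S = n·V_n(r)/r = 3·V_3(11)/11 (volume-to-surface relation), giving 4πr² = 4π·(11)² ≈ 1520.53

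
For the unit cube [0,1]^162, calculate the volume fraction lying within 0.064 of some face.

1 - (1 - 2·0.064)^162 = 1 - 0.872^162 ≈ 1 - 2.31e-10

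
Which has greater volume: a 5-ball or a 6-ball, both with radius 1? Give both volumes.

V_5(1) ≈ 5.26379. V_6(1) ≈ 5.16771. The 5-ball is larger.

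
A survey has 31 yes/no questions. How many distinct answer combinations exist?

Number of vertices = 2^31 = 2147483648.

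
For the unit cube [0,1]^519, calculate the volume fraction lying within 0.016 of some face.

1 - (1 - 2·0.016)^519 = 1 - 0.968^519 ≈ 0.9999999533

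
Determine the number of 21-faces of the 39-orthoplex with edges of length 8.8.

An n-cross-polytope has 2^(k+1)·C(n,k+1) k-faces. Here 2^22·C(39,22) = 4194304·51021117810 = 213998078514954240.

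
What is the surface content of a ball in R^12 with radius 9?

The surface area of an n-ball is 2π^(n/2) r^(n-1) / Γ(n/2). For n=12, r=9: 10460353203·π^6/20 ≈ 5.02824e+11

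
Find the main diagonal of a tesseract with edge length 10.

Diagonal = √4 · 10 = 20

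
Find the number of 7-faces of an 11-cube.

Choose 7 of 11 axes to span the face (C(11,7) = 330 ways), then fix each of the remaining 4 coordinates at one of its two extreme values (2^4 = 16 ways): 330·16 = 5280.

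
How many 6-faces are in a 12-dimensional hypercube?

Number of 6-faces = C(12,6) · 2^(12-6) = 924 · 64 = 59136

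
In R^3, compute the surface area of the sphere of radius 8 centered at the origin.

S = n·V_n(r)/r = 3·V_3(8)/8 (volume-to-surface relation), giving 4πr² = 4π·(8)² ≈ 804.248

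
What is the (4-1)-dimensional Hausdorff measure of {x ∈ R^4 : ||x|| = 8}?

S_4(8) = 2·π^(4/2)·(8)^3 / Γ(4/2) = 1024·π^2 ≈ 10106.5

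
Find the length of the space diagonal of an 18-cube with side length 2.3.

The space diagonal of an n-cube of side s is s√n. Here 2.3·√18 ≈ 9.75807.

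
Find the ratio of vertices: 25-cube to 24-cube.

The 25-cube has 2^25 = 33554432 vertices. The 24-cube has 2^24 = 16777216 vertices. Ratio: 33554432/16777216 = 2.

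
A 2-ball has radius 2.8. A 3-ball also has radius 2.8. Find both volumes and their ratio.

V_2(2.8) ≈ 24.6301. V_3(2.8) ≈ 91.9523. Ratio V_2/V_3 ≈ 0.2679.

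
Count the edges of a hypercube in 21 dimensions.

Number of 1-faces = C(21,1)·2^(21-1) = 21·1048576 = 22020096.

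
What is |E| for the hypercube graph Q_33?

The 33-cube has n·2^(n-1) = 33·2^32 = 33·4294967296 = 141733920768 edges.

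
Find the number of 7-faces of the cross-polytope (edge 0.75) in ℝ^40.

f_7(40-orthoplex) = 2^8 · (40 choose 8) = 19687599360.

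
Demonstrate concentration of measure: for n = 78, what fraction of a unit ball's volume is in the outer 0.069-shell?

1 - (1-0.069)^78 ≈ 0.996215 ≈ 99.62%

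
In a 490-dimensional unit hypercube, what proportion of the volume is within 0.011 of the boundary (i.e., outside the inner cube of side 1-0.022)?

The inner cube has side 1-2·0.011 = 0.978 and volume (0.978)^490 ≈ 1.845e-05, so the shell holds 0.999982 of the volume.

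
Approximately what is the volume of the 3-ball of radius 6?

The n-ball volume is π^(n/2)·r^n/Γ(n/2+1). With n=3, r=6: V = 288·π ≈ 904.779.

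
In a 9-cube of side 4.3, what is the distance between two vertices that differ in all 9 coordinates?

d = √(4.3² + 4.3² + ... + 4.3²) [9 terms] = √(9·4.3²) = 4.3√9 = 12.9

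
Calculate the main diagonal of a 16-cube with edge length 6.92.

The space diagonal of an n-cube of side s is s√n. Here 6.92·√16 = 27.68.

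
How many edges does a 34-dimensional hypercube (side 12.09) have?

Number of 1-faces = C(34,1)·2^(34-1) = 34·8589934592 = 292057776128.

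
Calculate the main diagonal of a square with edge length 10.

The space diagonal of an n-cube of side s is s√n. Here 10·√2 ≈ 14.1421.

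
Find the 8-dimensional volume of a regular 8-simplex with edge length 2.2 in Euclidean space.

For a regular n-simplex with edge a, V = (a^n / n!)·√((n+1)/2^n). With a=2.2, n=8: V ≈ 0.00255189.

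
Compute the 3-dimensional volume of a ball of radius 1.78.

The n-ball volume is π^(n/2)·r^n/Γ(n/2+1). With n=3, r=1.78: V ≈ 23.6237.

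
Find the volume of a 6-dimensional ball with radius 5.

The n-ball volume is π^(n/2)·r^n/Γ(n/2+1). With n=6, r=5: V = 15625·π^3/6 ≈ 80745.5.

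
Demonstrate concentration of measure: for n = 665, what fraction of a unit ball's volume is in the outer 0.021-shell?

1 - (1-0.021)^665 ≈ 0.9999992579 ≈ 99.999926%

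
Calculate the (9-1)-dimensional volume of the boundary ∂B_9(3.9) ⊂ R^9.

S_9(3.9) = 2·π^(9/2)·(3.9)^8 / Γ(9/2) ≈ 1.58883e+06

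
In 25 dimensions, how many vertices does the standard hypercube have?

An n-cube has 2^n vertices; for n = 25 that is 2^25 = 33554432.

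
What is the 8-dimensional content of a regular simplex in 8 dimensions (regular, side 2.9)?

V_8 = √(9) · 2.9^8 / (8! · 2^(8/2)) ≈ 0.0232629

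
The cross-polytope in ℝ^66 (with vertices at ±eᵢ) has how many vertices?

The 66-dimensional cross-polytope has 2n = 2·66 = 132 vertices.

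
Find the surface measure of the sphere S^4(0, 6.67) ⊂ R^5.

S = n·V_n(r)/r = 5·V_5(6.67)/6.67 (volume-to-surface relation), giving 52092.1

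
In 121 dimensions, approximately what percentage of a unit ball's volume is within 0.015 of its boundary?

1 - (1-0.015)^121 ≈ 0.839386 ≈ 83.94%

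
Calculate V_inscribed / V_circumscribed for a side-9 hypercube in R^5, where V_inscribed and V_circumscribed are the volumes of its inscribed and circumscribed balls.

V_in / V_out = (r_in/r_out)^5 = (1/√5)^5 = 5^(-5/2) ≈ 0.0178885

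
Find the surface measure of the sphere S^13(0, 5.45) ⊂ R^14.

S = n·V_n(r)/r = 14·V_14(5.45)/5.45 (volume-to-surface relation), giving 3.13979e+10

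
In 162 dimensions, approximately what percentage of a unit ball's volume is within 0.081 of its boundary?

1 - (1-0.081)^162 ≈ 0.9999988595 ≈ 99.999886%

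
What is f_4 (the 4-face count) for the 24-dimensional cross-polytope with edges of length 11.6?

Each 4-face is the convex hull of 5 vertices, one chosen as ±e_i from each of 5 distinct axes: 2^5·C(24,5) = 1360128.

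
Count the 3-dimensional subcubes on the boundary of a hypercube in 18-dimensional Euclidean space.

Number of 3-faces = C(18,3) · 2^(18-3) = 816 · 32768 = 26738688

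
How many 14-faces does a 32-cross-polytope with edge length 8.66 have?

An n-cross-polytope has 2^(k+1)·C(n,k+1) k-faces. Here 2^15·C(32,15) = 32768·565722720 = 18537602088960.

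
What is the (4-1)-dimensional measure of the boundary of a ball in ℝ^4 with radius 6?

S_4(6) = 2·π^(4/2)·(6)^3 / Γ(4/2) = 432·π^2 ≈ 4263.67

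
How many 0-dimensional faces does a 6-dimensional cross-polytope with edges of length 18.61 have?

f_0(6-orthoplex) = 2^1 · (6 choose 1) = 12.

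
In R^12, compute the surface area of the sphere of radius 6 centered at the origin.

S = n·V_n(r)/r = 12·V_12(6)/6 (volume-to-surface relation), giving 30233088·π^6/5 ≈ 5.81315e+09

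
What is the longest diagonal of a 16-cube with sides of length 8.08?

||(8.08,8.08,...,8.08)|| = √(16)·8.08 = 32.32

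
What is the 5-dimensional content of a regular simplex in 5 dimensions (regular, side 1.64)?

V_5 = √(6) · 1.64^5 / (5! · 2^(5/2)) ≈ 0.0428093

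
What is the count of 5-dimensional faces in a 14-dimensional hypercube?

f_5(14-cube) = (14 choose 5) · 2^9 = 1025024.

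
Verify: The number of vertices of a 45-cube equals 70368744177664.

False. The 45-cube has 2^45 = 35184372088832 vertices.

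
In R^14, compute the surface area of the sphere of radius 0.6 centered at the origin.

S_14(0.6) = 2·π^(14/2)·(0.6)^13 / Γ(14/2) ≈ 0.0109575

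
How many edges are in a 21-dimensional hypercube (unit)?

f_1(21-cube) = (21 choose 1) · 2^20 = 22020096.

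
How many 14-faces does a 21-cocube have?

f_14(21-orthoplex) = 2^15 · (21 choose 15) = 1778122752.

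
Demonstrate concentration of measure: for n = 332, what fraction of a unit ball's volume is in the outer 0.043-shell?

1 - (1-0.043)^332 ≈ 0.99999954 ≈ 99.999954%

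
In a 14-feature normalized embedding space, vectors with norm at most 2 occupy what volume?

Volume = π^{14/2}·(2)^14/Γ(8) = 1024·π^7/315 ≈ 9818.35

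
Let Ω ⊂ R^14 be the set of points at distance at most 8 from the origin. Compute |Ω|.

Volume = π^{14/2}·(8)^14/Γ(8) = 274877906944·π^7/315 ≈ 2.63559e+12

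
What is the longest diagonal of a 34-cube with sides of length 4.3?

Diagonal = √34 · 4.3 ≈ 25.0731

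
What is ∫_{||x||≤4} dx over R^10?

Volume = π^{10/2}·(4)^10/Γ(6) = 131072·π^5/15 ≈ 2.67404e+06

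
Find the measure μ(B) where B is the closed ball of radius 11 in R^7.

V_7(11) = π^(7/2) · (11)^7 / Γ(7/2 + 1) = 311794736·π^3/105 ≈ 9.20723e+07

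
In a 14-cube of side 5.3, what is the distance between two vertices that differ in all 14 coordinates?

d = √(5.3² + 5.3² + ... + 5.3²) [14 terms] = √(14·5.3²) = 5.3√14 ≈ 19.8308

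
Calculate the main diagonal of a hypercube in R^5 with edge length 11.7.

Diagonal = √5 · 11.7 ≈ 26.162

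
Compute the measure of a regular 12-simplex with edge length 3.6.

V = (3.6^12 / 12!) · √((12+1) / 2^12) ≈ 0.000557294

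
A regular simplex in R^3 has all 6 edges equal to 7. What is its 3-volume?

Volume = (√2/12) · 7³ = 40.4229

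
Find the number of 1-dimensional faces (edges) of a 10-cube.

An n-cube has n·2^(n-1) edges. With n = 10: 10·512 = 5120.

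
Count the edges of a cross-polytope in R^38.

Number of 1-faces = 2^(1+1) · C(38,1+1) = 4 · 703 = 2812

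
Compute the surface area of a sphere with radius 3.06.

|∂B_3(3.06)| = 4πr² = 4π·(3.06)² ≈ 117.666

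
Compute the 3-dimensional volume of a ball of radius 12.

The n-ball volume is π^(n/2)·r^n/Γ(n/2+1). With n=3, r=12: V = 2304·π ≈ 7238.23.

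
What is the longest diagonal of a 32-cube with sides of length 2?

d = √(2² + 2² + ... + 2²) [32 terms] = √(32·2²) = 2√32 ≈ 11.3137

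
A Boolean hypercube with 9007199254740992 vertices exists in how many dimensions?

n = log_2(9007199254740992) = 53.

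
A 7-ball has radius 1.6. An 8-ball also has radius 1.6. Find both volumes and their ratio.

V_7(1.6) ≈ 126.829. V_8(1.6) ≈ 174.32. Ratio V_7/V_8 ≈ 0.7276.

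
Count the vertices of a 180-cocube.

Number of vertices = 2n = 360.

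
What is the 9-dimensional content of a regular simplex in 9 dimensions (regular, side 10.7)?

Volume = 10.7^9 · √(10/2^9) / 9! ≈ 708.037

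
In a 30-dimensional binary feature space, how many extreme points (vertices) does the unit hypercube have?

Number of vertices = 2^30 = 1073741824.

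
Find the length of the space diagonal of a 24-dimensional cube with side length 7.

The space diagonal of an n-cube of side s is s√n. Here 7·√24 ≈ 34.2929.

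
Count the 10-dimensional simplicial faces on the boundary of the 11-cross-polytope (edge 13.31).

f_10(11-orthoplex) = 2^11 · (11 choose 11) = 2048.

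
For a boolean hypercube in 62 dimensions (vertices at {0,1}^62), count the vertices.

Each vertex is a binary string of length 62, so there are 2^62 = 4611686018427387904.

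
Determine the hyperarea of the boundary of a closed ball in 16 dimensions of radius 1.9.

S_16(1.9) = 2·π^(16/2)·(1.9)^15 / Γ(16/2) ≈ 57161.3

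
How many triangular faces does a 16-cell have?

f_2(4-orthoplex) = 2^3 · (4 choose 3) = 32.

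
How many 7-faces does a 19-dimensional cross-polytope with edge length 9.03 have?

An n-cross-polytope has 2^(k+1)·C(n,k+1) k-faces. Here 2^8·C(19,8) = 256·75582 = 19348992.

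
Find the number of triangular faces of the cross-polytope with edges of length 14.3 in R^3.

Each 2-face is the convex hull of 3 vertices, one chosen as ±e_i from each of 3 distinct axes: 2^3·C(3,3) = 8.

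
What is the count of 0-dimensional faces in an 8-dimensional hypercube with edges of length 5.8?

Choose 0 of 8 axes to span the face (C(8,0) = 1 way), then fix each of the remaining 8 coordinates at one of its two extreme values (2^8 = 256 ways): 1·256 = 256.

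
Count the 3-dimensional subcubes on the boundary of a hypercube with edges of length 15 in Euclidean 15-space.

An n-cube has C(n,k)·2^(n-k) k-faces. Here C(15,3)·2^12 = 455·4096 = 1863680.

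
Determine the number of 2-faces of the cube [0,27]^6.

Number of 2-faces = C(6,2) · 2^(6-2) = 15 · 16 = 240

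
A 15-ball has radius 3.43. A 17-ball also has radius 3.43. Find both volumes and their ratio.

V_15(3.43) ≈ 4.08171e+07. V_17(3.43) ≈ 1.77485e+08. Ratio V_15/V_17 ≈ 0.23.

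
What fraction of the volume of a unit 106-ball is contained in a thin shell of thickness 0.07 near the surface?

Shell fraction = 1 - (1-0.07)^106 ≈ 0.999544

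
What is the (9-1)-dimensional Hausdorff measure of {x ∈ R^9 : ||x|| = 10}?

S = n·V_n(r)/r = 9·V_9(10)/10 (volume-to-surface relation), giving 640000000·π^4/21 ≈ 2.96866e+09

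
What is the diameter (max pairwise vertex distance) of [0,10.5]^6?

The space diagonal of an n-cube of side s is s√n. Here 10.5·√6 ≈ 25.7196.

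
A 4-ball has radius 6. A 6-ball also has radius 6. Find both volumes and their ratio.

V_4(6) ≈ 6395.5. V_6(6) ≈ 241105. Ratio V_4/V_6 ≈ 0.02653.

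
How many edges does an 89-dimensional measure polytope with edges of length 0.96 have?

The 89-cube has n·2^(n-1) = 89·2^88 = 89·309485009821345068724781056 = 27544165874099711116505513984 edges.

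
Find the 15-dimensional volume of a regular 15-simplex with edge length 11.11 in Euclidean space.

For a regular n-simplex with edge a, V = (a^n / n!)·√((n+1)/2^n). With a=11.11, n=15: V ≈ 81.9495.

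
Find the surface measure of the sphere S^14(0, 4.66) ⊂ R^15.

S_15(4.66) = 2·π^(15/2)·(4.66)^14 / Γ(15/2) ≈ 1.30294e+10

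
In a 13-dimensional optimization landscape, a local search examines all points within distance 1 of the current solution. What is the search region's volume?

V_13(1) = π^(13/2) · (1)^13 / Γ(13/2 + 1) = 128·π^6/135135 ≈ 0.910629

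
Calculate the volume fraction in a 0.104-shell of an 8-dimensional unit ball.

Shell fraction = 1 - (1-0.104)^8 ≈ 0.584602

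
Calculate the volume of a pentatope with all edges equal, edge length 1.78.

For a regular n-simplex with edge a, V = (a^n / n!)·√((n+1)/2^n). With a=1.78, n=4: V ≈ 0.233827.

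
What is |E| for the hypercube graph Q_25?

Number of 1-faces = C(25,1)·2^(25-1) = 25·16777216 = 419430400.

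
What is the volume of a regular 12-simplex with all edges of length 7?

Volume = 7^12 · √(13/2^12) / 12! ≈ 1.62791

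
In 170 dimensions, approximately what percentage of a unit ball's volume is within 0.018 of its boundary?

1 - (1-0.018)^170 ≈ 0.954401 ≈ 95.44%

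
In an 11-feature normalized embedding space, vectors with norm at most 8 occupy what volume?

V_11(8) = π^(11/2) · (8)^11 / Γ(11/2 + 1) = 549755813888·π^5/10395 ≈ 1.61843e+10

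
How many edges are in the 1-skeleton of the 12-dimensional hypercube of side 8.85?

The 12-cube has n·2^(n-1) = 12·2^11 = 12·2048 = 24576 edges.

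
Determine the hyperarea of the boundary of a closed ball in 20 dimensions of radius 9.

The surface area of an n-ball is 2π^(n/2) r^(n-1) / Γ(n/2). For n=20, r=9: 16677181699666569·π^10/2240 ≈ 6.97226e+17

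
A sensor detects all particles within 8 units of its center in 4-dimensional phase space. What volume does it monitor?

The n-ball volume is π^(n/2)·r^n/Γ(n/2+1). With n=4, r=8: V = 2048·π^2 ≈ 20212.9.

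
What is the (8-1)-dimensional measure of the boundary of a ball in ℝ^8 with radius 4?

S_8(4) = 2·π^(8/2)·(4)^7 / Γ(8/2) = 16384·π^4/3 ≈ 531984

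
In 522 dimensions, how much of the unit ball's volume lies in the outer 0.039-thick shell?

1 - (1-0.039)^522 ≈ 0.999999999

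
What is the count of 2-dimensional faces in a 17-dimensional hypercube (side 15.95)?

An n-cube has C(n,k)·2^(n-k) k-faces. Here C(17,2)·2^15 = 136·32768 = 4456448.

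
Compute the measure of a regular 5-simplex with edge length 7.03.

V_5 = √(6) · 7.03^5 / (5! · 2^(5/2)) ≈ 61.9578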